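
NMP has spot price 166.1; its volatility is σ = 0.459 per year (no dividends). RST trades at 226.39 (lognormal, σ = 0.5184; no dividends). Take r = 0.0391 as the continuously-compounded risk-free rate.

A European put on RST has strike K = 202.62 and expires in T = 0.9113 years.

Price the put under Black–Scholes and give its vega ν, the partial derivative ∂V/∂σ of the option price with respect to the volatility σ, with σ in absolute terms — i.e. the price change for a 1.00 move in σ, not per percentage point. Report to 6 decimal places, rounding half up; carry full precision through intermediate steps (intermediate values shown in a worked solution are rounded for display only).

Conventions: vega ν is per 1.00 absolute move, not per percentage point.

price = 27.551058
ν = 74.376036

σ√T = 0.5184·√0.9113 = 0.494875
d₁ = (ln(S/K) + (r+σ²/2)T) / (σ√T) = (ln(226.39/202.62) + (0.0391+0.5184²/2)·0.9113) / 0.494875 = (0.110927 + 0.158083) / 0.494875 = 0.543590
d₂ = d₁ − σ√T = 0.543590 − 0.494875 = 0.048715
e^{−rT} = 0.964996
N(−d₁) = 0.293362,  N(−d₂) = 0.480573
Put price V = K·e^{−rT}·N(−d₂) − S·N(−d₁) = 93.965205 − 66.414147 = 27.551058
φ(d₁) = (1/√(2π))·e^{−d₁²/2} = 0.344148
ν = S·φ(d₁)·√T = 74.376036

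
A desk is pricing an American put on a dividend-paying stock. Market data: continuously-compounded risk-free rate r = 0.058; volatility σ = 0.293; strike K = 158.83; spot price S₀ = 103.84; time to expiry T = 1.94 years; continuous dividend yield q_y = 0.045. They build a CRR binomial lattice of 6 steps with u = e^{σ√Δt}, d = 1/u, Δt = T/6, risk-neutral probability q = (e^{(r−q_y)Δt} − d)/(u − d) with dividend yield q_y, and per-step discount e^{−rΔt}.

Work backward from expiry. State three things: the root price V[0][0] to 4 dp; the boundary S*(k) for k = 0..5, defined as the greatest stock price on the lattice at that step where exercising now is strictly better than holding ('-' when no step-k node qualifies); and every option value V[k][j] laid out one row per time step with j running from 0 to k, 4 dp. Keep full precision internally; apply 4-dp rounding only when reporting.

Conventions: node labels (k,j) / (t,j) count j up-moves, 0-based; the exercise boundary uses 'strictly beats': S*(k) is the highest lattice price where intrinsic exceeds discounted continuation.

price = 55.6250
boundary = - 87.9039 103.8400 87.9039 103.8400 122.6651
tree:
55.6250
70.9261 40.6771
84.4165 54.9900 26.2383
95.8366 70.9261 38.7720 13.2171
105.5040 84.4165 54.9900 22.1171 3.7535
113.6878 95.8366 70.9261 36.1649 7.2301 0.0000
120.6157 105.5040 84.4165 54.9900 13.9269 0.0000 0.0000

params: Δt=0.32333 u=1.18129 d=0.84653 q=0.47103 e^(-rΔt)=0.98142
t_6 payoffs: 120.6157 105.5040 84.4165 54.9900 13.9269 0.0000 0.0000
t_5: node(5,0) S=45.1422 payoff=113.6878 vs cont=111.3891 → 113.6878 [stop]  node(5,1) S=62.9934 payoff=95.8366 vs cont=93.7956 → 95.8366 [stop]  node(5,2) S=87.9039 payoff=70.9261 vs cont=69.2450 → 70.9261 [stop]  node(5,3) S=122.6651 payoff=36.1649 vs cont=34.9859 → 36.1649 [stop]  node(5,4) S=171.1725 payoff=0.0000 vs cont=7.2301 → 7.2301 [wait]  node(5,5) S=238.8619 payoff=0.0000 vs cont=0.0000 → 0.0000 [wait]  ⇒ S*(5)=122.6651
t_4: node(4,0) S=53.3260 payoff=105.5040 vs cont=103.3234 → 105.5040 [stop]  node(4,1) S=74.4135 payoff=84.4165 vs cont=82.5405 → 84.4165 [stop]  node(4,2) S=103.8400 payoff=54.9900 vs cont=53.5391 → 54.9900 [stop]  node(4,3) S=144.9031 payoff=13.9269 vs cont=22.1171 → 22.1171 [wait]  node(4,4) S=202.2043 payoff=0.0000 vs cont=3.7535 → 3.7535 [wait]  ⇒ S*(4)=103.8400
t_3: node(3,0) S=62.9934 payoff=95.8366 vs cont=93.7956 → 95.8366 [stop]  node(3,1) S=87.9039 payoff=70.9261 vs cont=69.2450 → 70.9261 [stop]  node(3,2) S=122.6651 payoff=36.1649 vs cont=38.7720 → 38.7720 [wait]  node(3,3) S=171.1725 payoff=0.0000 vs cont=13.2171 → 13.2171 [wait]  ⇒ S*(3)=87.9039
t_2: node(2,0) S=74.4135 payoff=84.4165 vs cont=82.5405 → 84.4165 [stop]  node(2,1) S=103.8400 payoff=54.9900 vs cont=54.7443 → 54.9900 [stop]  node(2,2) S=144.9031 payoff=13.9269 vs cont=26.2383 → 26.2383 [wait]  ⇒ S*(2)=103.8400
t_1: node(1,0) S=87.9039 payoff=70.9261 vs cont=69.2450 → 70.9261 [stop]  node(1,1) S=122.6651 payoff=36.1649 vs cont=40.6771 → 40.6771 [wait]  ⇒ S*(1)=87.9039
t_0: node(0,0) S=103.8400 payoff=54.9900 vs cont=55.6250 → 55.6250 [wait]  ⇒ S*(0)=-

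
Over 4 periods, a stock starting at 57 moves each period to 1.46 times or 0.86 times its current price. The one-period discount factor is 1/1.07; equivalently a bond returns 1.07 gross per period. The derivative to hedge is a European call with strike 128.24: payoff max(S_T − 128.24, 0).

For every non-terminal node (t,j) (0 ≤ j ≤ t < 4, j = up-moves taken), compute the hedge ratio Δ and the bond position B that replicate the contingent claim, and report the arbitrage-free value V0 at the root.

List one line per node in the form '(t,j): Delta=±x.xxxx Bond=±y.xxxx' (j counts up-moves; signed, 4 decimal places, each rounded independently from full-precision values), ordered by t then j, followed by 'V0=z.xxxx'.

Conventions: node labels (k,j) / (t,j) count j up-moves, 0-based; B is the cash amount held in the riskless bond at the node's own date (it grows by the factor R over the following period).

(0,0): Delta=0.2476 Bond=-10.5463
(1,0): Delta=0.0885 Bond=-3.4853
(1,1): Delta=0.4216 Bond=-25.7690
(2,0): Delta=0.0000 Bond=0.0000
(2,1): Delta=0.1852 Bond=-10.6551
(2,2): Delta=0.6802 Bond=-58.9914
(3,0): Delta=0.0000 Bond=0.0000
(3,1): Delta=0.0000 Bond=0.0000
(3,2): Delta=0.3879 Bond=-32.5740
(3,3): Delta=1.0000 Bond=-119.8505
V0=3.5649

Risk-neutral probability p* = (R−d)/(u−d) = (1.07−0.86)/(1.46−0.86) = 0.3500.
At maturity the claim pays: V(4,0)=0.0000, V(4,1)=0.0000, V(4,2)=0.0000, V(4,3)=24.3169, V(4,4)=130.7520
Node (3,0) S=36.2552: V=(p*·0.0000+(1−p*)·0.0000)/1.07=0.0000; Δ=(0.0000−0.0000)/(52.9326−31.1795)=0.0000; B=V−Δ·S=0.0000
Node (3,1) S=61.5495: V=(p*·0.0000+(1−p*)·0.0000)/1.07=0.0000; Δ=(0.0000−0.0000)/(89.8623−52.9326)=0.0000; B=V−Δ·S=0.0000
Node (3,2) S=104.4910: V=(p*·24.3169+(1−p*)·0.0000)/1.07=7.9541; Δ=(24.3169−0.0000)/(152.5569−89.8623)=0.3879; B=V−Δ·S=-32.5740
Node (3,3) S=177.3918: V=(p*·130.7520+(1−p*)·24.3169)/1.07=57.5413; Δ=(130.7520−24.3169)/(258.9920−152.5569)=1.0000; B=V−Δ·S=-119.8505
Node (2,0) S=42.1572: V=(p*·0.0000+(1−p*)·0.0000)/1.07=0.0000; Δ=(0.0000−0.0000)/(61.5495−36.2552)=0.0000; B=V−Δ·S=0.0000
Node (2,1) S=71.5692: V=(p*·7.9541+(1−p*)·0.0000)/1.07=2.6018; Δ=(7.9541−0.0000)/(104.4910−61.5495)=0.1852; B=V−Δ·S=-10.6551
Node (2,2) S=121.5012: V=(p*·57.5413+(1−p*)·7.9541)/1.07=23.6539; Δ=(57.5413−7.9541)/(177.3918−104.4910)=0.6802; B=V−Δ·S=-58.9914
Node (1,0) S=49.0200: V=(p*·2.6018+(1−p*)·0.0000)/1.07=0.8511; Δ=(2.6018−0.0000)/(71.5692−42.1572)=0.0885; B=V−Δ·S=-3.4853
Node (1,1) S=83.2200: V=(p*·23.6539+(1−p*)·2.6018)/1.07=9.3178; Δ=(23.6539−2.6018)/(121.5012−71.5692)=0.4216; B=V−Δ·S=-25.7690
Node (0,0) S=57.0000: V=(p*·9.3178+(1−p*)·0.8511)/1.07=3.5649; Δ=(9.3178−0.8511)/(83.2200−49.0200)=0.2476; B=V−Δ·S=-10.5463
Sanity check at the root: Δ(0,0)·S0 + B(0,0) reproduces V0 = 3.5649.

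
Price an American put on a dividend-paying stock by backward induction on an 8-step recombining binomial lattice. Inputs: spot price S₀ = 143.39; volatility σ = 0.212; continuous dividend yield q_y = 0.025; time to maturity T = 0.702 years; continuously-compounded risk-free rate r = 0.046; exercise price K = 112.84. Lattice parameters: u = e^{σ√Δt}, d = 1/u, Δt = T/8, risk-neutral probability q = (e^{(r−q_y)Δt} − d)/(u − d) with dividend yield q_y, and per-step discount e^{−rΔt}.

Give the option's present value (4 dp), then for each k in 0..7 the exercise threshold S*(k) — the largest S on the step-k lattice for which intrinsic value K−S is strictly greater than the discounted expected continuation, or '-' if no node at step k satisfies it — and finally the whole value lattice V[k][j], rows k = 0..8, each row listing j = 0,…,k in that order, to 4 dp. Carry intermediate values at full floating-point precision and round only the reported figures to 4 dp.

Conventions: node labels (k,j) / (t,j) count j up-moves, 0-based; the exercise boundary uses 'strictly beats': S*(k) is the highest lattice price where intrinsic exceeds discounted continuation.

price = 0.7000
boundary = - - - - - - 98.3732 104.7491
tree:
0.7000
1.2188 0.1848
2.0935 0.3504 0.0201
3.5360 0.6621 0.0403 0.0000
5.8449 1.2464 0.0807 0.0000 0.0000
9.3858 2.3368 0.1617 0.0000 0.0000 0.0000
14.4668 4.3601 0.3241 0.0000 0.0000 0.0000 0.0000
20.4547 8.0909 0.6495 0.0000 0.0000 0.0000 0.0000 0.0000
26.0780 14.4668 1.3017 0.0000 0.0000 0.0000 0.0000 0.0000 0.0000

Δt=0.08775  u=1.06481  d=0.93913  q=0.49898  discount=0.99597
step 8 (expiry): payoffs max(K−S,0) = 26.0780 14.4668 1.3017 0.0000 0.0000 0.0000 0.0000 0.0000 0.0000
step 7: (k=7,j=0): S=92.3853, K−S=20.4547, hold=20.2025 ⇒ V=20.4547 exercise | (k=7,j=1): S=104.7491, K−S=8.0909, hold=7.8658 ⇒ V=8.0909 exercise | (k=7,j=2): S=118.7676, K−S=0.0000, hold=0.6495 ⇒ V=0.6495 continue | (k=7,j=3): S=134.6620, K−S=0.0000, hold=0.0000 ⇒ V=0.0000 continue | (k=7,j=4): S=152.6837, K−S=0.0000, hold=0.0000 ⇒ V=0.0000 continue | (k=7,j=5): S=173.1171, K−S=0.0000, hold=0.0000 ⇒ V=0.0000 continue | (k=7,j=6): S=196.2851, K−S=0.0000, hold=0.0000 ⇒ V=0.0000 continue | (k=7,j=7): S=222.5536, K−S=0.0000, hold=0.0000 ⇒ V=0.0000 continue  boundary S*=104.7491
step 6: (k=6,j=0): S=98.3732, K−S=14.4668, hold=14.2278 ⇒ V=14.4668 exercise | (k=6,j=1): S=111.5383, K−S=1.3017, hold=4.3601 ⇒ V=4.3601 continue | (k=6,j=2): S=126.4653, K−S=0.0000, hold=0.3241 ⇒ V=0.3241 continue | (k=6,j=3): S=143.3900, K−S=0.0000, hold=0.0000 ⇒ V=0.0000 continue | (k=6,j=4): S=162.5797, K−S=0.0000, hold=0.0000 ⇒ V=0.0000 continue | (k=6,j=5): S=184.3375, K−S=0.0000, hold=0.0000 ⇒ V=0.0000 continue | (k=6,j=6): S=209.0071, K−S=0.0000, hold=0.0000 ⇒ V=0.0000 continue  boundary S*=98.3732
step 5: (k=5,j=0): S=104.7491, K−S=8.0909, hold=9.3858 ⇒ V=9.3858 continue | (k=5,j=1): S=118.7676, K−S=0.0000, hold=2.3368 ⇒ V=2.3368 continue | (k=5,j=2): S=134.6620, K−S=0.0000, hold=0.1617 ⇒ V=0.1617 continue | (k=5,j=3): S=152.6837, K−S=0.0000, hold=0.0000 ⇒ V=0.0000 continue | (k=5,j=4): S=173.1171, K−S=0.0000, hold=0.0000 ⇒ V=0.0000 continue | (k=5,j=5): S=196.2851, K−S=0.0000, hold=0.0000 ⇒ V=0.0000 continue  boundary S*=-
step 4: (k=4,j=0): S=111.5383, K−S=1.3017, hold=5.8449 ⇒ V=5.8449 continue | (k=4,j=1): S=126.4653, K−S=0.0000, hold=1.2464 ⇒ V=1.2464 continue | (k=4,j=2): S=143.3900, K−S=0.0000, hold=0.0807 ⇒ V=0.0807 continue | (k=4,j=3): S=162.5797, K−S=0.0000, hold=0.0000 ⇒ V=0.0000 continue | (k=4,j=4): S=184.3375, K−S=0.0000, hold=0.0000 ⇒ V=0.0000 continue  boundary S*=-
step 3: (k=3,j=0): S=118.7676, K−S=0.0000, hold=3.5360 ⇒ V=3.5360 continue | (k=3,j=1): S=134.6620, K−S=0.0000, hold=0.6621 ⇒ V=0.6621 continue | (k=3,j=2): S=152.6837, K−S=0.0000, hold=0.0403 ⇒ V=0.0403 continue | (k=3,j=3): S=173.1171, K−S=0.0000, hold=0.0000 ⇒ V=0.0000 continue  boundary S*=-
step 2: (k=2,j=0): S=126.4653, K−S=0.0000, hold=2.0935 ⇒ V=2.0935 continue | (k=2,j=1): S=143.3900, K−S=0.0000, hold=0.3504 ⇒ V=0.3504 continue | (k=2,j=2): S=162.5797, K−S=0.0000, hold=0.0201 ⇒ V=0.0201 continue  boundary S*=-
step 1: (k=1,j=0): S=134.6620, K−S=0.0000, hold=1.2188 ⇒ V=1.2188 continue | (k=1,j=1): S=152.6837, K−S=0.0000, hold=0.1848 ⇒ V=0.1848 continue  boundary S*=-
step 0: (k=0,j=0): S=143.3900, K−S=0.0000, hold=0.7000 ⇒ V=0.7000 continue  boundary S*=-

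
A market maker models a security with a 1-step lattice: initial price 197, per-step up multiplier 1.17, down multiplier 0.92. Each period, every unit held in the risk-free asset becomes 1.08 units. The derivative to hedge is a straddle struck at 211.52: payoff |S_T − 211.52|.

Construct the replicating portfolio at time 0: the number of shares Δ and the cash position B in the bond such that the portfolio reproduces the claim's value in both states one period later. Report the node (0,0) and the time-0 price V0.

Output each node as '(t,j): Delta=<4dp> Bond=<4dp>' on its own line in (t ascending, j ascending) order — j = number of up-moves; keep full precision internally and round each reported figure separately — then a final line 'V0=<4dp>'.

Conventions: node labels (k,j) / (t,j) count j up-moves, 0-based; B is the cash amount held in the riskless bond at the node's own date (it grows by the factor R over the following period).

(0,0): Delta=-0.2296 Bond=66.5748
V0=21.3348

No-arbitrage ⇒ martingale measure with p* = (R−d)/(u−d) = 0.6400.
At maturity the claim pays: V(1,0)=30.2800, V(1,1)=18.9700
  t=0,j=0: stock 197.0000 → up 230.4900 (V=18.9700), down 181.2400 (V=30.2800). Price 21.3348; hedge Δ=-0.2296, bond B=66.5748.
Verification: the root portfolio costs Δ(0,0)·S0 + B(0,0) = 21.3348, matching V0.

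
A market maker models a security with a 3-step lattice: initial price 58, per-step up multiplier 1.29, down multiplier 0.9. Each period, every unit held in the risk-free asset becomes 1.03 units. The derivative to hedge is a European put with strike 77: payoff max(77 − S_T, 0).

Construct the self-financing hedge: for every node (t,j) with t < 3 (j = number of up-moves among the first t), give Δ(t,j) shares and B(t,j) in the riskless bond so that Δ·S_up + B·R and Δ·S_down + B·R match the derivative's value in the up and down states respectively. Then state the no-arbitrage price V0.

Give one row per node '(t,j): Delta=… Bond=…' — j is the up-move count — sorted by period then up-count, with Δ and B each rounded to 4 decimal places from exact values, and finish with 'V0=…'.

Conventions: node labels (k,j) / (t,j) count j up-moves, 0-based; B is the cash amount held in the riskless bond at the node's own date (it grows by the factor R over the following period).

(0,0): Delta=-0.6430 Bond=53.3760
(1,0): Delta=-0.8432 Bond=65.4263
(1,1): Delta=-0.3637 Bond=34.0794
(2,0): Delta=-1.0000 Bond=74.7573
(2,1): Delta=-0.6243 Bond=52.6527
(2,2): Delta=0.0000 Bond=0.0000
V0=16.0826

Under the risk-neutral measure, an up-move has probability p* = (R−d)/(u−d) = 0.3333 and values discount at R = 1.03.
Expiry values: V(3,0)=34.7180, V(3,1)=16.3958, V(3,2)=0.0000, V(3,3)=0.0000
  t=2,j=0: stock 46.9800 → up 60.6042 (V=16.3958), down 42.2820 (V=34.7180). Price 27.7773; hedge Δ=-1.0000, bond B=74.7573.
  t=2,j=1: stock 67.3380 → up 86.8660 (V=0.0000), down 60.6042 (V=16.3958). Price 10.6122; hedge Δ=-0.6243, bond B=52.6527.
  t=2,j=2: stock 96.5178 → up 124.5080 (V=0.0000), down 86.8660 (V=0.0000). Price 0.0000; hedge Δ=0.0000, bond B=0.0000.
  t=1,j=0: stock 52.2000 → up 67.3380 (V=10.6122), down 46.9800 (V=27.7773). Price 21.4132; hedge Δ=-0.8432, bond B=65.4263.
  t=1,j=1: stock 74.8200 → up 96.5178 (V=0.0000), down 67.3380 (V=10.6122). Price 6.8687; hedge Δ=-0.3637, bond B=34.0794.
  t=0,j=0: stock 58.0000 → up 74.8200 (V=6.8687), down 52.2000 (V=21.4132). Price 16.0826; hedge Δ=-0.6430, bond B=53.3760.
Check: Δ(0,0)·S0 + B(0,0) = 16.0826 = V0.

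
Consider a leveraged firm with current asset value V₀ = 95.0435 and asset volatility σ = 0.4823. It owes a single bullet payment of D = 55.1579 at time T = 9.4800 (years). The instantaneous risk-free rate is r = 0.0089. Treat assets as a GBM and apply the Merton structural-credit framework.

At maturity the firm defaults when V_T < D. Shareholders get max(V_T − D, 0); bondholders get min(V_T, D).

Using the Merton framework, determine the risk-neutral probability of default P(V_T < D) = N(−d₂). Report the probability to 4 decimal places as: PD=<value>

PD=0.6252

With assets at 95.0435 and a single debt payment of 55.1579 at 9.4800 years:
d₁ = [ln(V₀/D) + (r + σ²/2)T] / (σ√T)
   = [ln(95.0435/55.1579) + (0.0089 + 0.5·0.4823²)·9.4800] / (0.4823·√9.4800)
   = [0.544135 + 1.186959] / 1.484983 = 1.165733
d₂ = d₁ − σ√T = 1.165733 − 1.484983 = -0.319250
risk-neutral PD = N(−d₂) = N(0.319250) = 0.625231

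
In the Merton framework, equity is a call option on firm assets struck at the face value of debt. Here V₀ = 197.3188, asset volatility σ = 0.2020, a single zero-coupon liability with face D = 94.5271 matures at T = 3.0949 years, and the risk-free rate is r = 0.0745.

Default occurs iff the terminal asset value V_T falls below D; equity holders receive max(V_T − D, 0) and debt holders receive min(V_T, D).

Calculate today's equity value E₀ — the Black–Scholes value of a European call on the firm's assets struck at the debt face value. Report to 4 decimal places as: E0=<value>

With assets at 197.3188 and a single debt payment of 94.5271 at 3.0949 years:
d₁ = [ln(V₀/D) + (r + σ²/2)T] / (σ√T)
   = [ln(197.3188/94.5271) + (0.0745 + 0.5·0.2020²)·3.0949] / (0.2020·√3.0949)
   = [0.735934 + 0.293712] / 0.355365 = 2.897433
d₂ = d₁ − σ√T = 2.897433 − 0.355365 = 2.542068
N(d₁) = 0.998119,  N(d₂) = 0.994490,  e^(−rT) = 0.794081
E₀ = V₀·N(d₁) − D·e^(−rT)·N(d₂)
   = 197.3188·0.998119 − 94.5271·0.794081·0.994490 = 122.299045

E0=122.2990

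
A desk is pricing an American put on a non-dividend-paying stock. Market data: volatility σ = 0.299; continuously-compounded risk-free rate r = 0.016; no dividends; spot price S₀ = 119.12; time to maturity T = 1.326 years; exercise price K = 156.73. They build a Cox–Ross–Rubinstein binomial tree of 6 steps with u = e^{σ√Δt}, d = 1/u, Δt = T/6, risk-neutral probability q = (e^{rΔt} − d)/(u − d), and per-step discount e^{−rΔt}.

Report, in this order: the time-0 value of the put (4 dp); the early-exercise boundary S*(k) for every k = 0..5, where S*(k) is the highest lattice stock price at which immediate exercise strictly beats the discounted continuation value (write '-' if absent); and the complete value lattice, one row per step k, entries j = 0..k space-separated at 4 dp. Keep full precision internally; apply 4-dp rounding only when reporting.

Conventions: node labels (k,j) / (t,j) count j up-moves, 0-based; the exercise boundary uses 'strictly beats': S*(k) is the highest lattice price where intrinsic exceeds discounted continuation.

Δt=0.22100  u=1.15092  d=0.86887  q=0.47748  discount=0.99647
step 6 (expiry): payoffs max(K−S,0) = 105.4777 88.8403 66.8021 37.6100 0.0000 0.0000 0.0000
step 5: (k=5,j=0): S=58.9873, K−S=97.7427, hold=97.1895 ⇒ V=97.7427 exercise | (k=5,j=1): S=78.1356, K−S=78.5944, hold=78.0412 ⇒ V=78.5944 exercise | (k=5,j=2): S=103.4998, K−S=53.2302, hold=52.6770 ⇒ V=53.2302 exercise | (k=5,j=3): S=137.0976, K−S=19.6324, hold=19.5828 ⇒ V=19.6324 exercise | (k=5,j=4): S=181.6019, K−S=0.0000, hold=0.0000 ⇒ V=0.0000 continue | (k=5,j=5): S=240.5530, K−S=0.0000, hold=0.0000 ⇒ V=0.0000 continue  boundary S*=137.0976
step 4: (k=4,j=0): S=67.8897, K−S=88.8403, hold=88.2871 ⇒ V=88.8403 exercise | (k=4,j=1): S=89.9279, K−S=66.8021, hold=66.2489 ⇒ V=66.8021 exercise | (k=4,j=2): S=119.1200, K−S=37.6100, hold=37.0568 ⇒ V=37.6100 exercise | (k=4,j=3): S=157.7884, K−S=0.0000, hold=10.2222 ⇒ V=10.2222 continue | (k=4,j=4): S=209.0093, K−S=0.0000, hold=0.0000 ⇒ V=0.0000 continue  boundary S*=119.1200
step 3: (k=3,j=0): S=78.1356, K−S=78.5944, hold=78.0412 ⇒ V=78.5944 exercise | (k=3,j=1): S=103.4998, K−S=53.2302, hold=52.6770 ⇒ V=53.2302 exercise | (k=3,j=2): S=137.0976, K−S=19.6324, hold=24.4464 ⇒ V=24.4464 continue | (k=3,j=3): S=181.6019, K−S=0.0000, hold=5.3225 ⇒ V=5.3225 continue  boundary S*=103.4998
step 2: (k=2,j=0): S=89.9279, K−S=66.8021, hold=66.2489 ⇒ V=66.8021 exercise | (k=2,j=1): S=119.1200, K−S=37.6100, hold=39.3472 ⇒ V=39.3472 continue | (k=2,j=2): S=157.7884, K−S=0.0000, hold=15.2611 ⇒ V=15.2611 continue  boundary S*=89.9279
step 1: (k=1,j=0): S=103.4998, K−S=53.2302, hold=53.5036 ⇒ V=53.5036 continue | (k=1,j=1): S=137.0976, K−S=19.6324, hold=27.7484 ⇒ V=27.7484 continue  boundary S*=-
step 0: (k=0,j=0): S=119.1200, K−S=37.6100, hold=41.0606 ⇒ V=41.0606 continue  boundary S*=-

price = 41.0606
boundary = - - 89.9279 103.4998 119.1200 137.0976
tree:
41.0606
53.5036 27.7484
66.8021 39.3472 15.2611
78.5944 53.2302 24.4464 5.3225
88.8403 66.8021 37.6100 10.2222 0.0000
97.7427 78.5944 53.2302 19.6324 0.0000 0.0000
105.4777 88.8403 66.8021 37.6100 0.0000 0.0000 0.0000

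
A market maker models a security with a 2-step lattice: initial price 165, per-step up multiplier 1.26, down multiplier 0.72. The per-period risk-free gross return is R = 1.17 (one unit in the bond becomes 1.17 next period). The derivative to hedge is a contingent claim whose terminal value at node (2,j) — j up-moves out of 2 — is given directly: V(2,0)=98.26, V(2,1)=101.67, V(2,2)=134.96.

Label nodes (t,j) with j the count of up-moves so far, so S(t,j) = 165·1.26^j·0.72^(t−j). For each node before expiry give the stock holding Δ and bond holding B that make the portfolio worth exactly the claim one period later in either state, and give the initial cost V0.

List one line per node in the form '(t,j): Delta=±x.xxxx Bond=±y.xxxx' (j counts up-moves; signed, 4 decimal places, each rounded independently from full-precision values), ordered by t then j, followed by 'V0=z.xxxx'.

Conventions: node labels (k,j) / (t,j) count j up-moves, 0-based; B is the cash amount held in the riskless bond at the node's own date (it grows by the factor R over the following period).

(0,0): Delta=0.2716 Bond=46.2817
(1,0): Delta=0.0532 Bond=80.0969
(1,1): Delta=0.2965 Bond=48.9601
V0=91.0902

Since d<R<u, set p* = (R−d)/(u−d) = 0.8333; price each node as the discounted p*-expectation of its children.
At maturity the claim pays: V(2,0)=98.2600, V(2,1)=101.6700, V(2,2)=134.9600
Node (1,0) S=118.8000: V=(p*·101.6700+(1−p*)·98.2600)/1.17=86.4117; Δ=(101.6700−98.2600)/(149.6880−85.5360)=0.0532; B=V−Δ·S=80.0969
Node (1,1) S=207.9000: V=(p*·134.9600+(1−p*)·101.6700)/1.17=110.6083; Δ=(134.9600−101.6700)/(261.9540−149.6880)=0.2965; B=V−Δ·S=48.9601
Node (0,0) S=165.0000: V=(p*·110.6083+(1−p*)·86.4117)/1.17=91.0902; Δ=(110.6083−86.4117)/(207.9000−118.8000)=0.2716; B=V−Δ·S=46.2817
Sanity check at the root: Δ(0,0)·S0 + B(0,0) reproduces V0 = 91.0902.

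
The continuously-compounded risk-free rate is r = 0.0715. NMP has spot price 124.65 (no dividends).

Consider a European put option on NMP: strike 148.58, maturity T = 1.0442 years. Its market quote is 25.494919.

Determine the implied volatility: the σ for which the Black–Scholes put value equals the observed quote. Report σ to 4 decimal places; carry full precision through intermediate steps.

sigma = 0.3404

At σ = 0.3404 the Black–Scholes value reproduces the quote:
σ√T = 0.3404·√1.0442 = 0.347842
d₁ = (ln(S/K) + (r+σ²/2)T) / (σ√T) = (ln(124.65/148.58) + (0.0715+0.3404²/2)·1.0442) / 0.347842 = (-0.175614 + 0.135157) / 0.347842 = -0.116307
d₂ = d₁ − σ√T = -0.116307 − 0.347842 = -0.464149
e^{−rT} = 0.928059
N(−d₁) = 0.546296,  N(−d₂) = 0.678729
V = K·e^{−rT}·N(−d₂) − S·N(−d₁) = 93.590662 − 68.095743 = 25.494919 (the observed quote) — the price is monotone increasing in volatility, hence this σ is the only solution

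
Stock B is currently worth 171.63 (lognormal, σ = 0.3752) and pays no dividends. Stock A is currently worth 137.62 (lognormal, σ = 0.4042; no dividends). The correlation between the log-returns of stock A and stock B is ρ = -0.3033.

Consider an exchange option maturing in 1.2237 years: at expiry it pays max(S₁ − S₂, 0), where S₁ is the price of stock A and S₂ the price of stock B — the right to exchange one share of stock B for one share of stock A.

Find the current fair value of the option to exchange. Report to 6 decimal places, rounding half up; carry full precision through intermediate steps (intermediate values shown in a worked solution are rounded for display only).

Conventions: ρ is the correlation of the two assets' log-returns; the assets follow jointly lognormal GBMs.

exchange price = 27.098746

σ_eff = √(σ₁² + σ₂² − 2ρσ₁σ₂) = √(0.4042² + 0.3752² − 2·-0.3033·0.4042·0.3752) = 0.629402
d₁ = (ln(S₁/S₂) + (q₂ − q₁ + σ_eff²/2)T) / (σ_eff√T) = (ln(137.62/171.63) + (0.0 − 0.0 + 0.198074)·1.2237) / 0.696251 = 0.030934
d₂ = d₁ − σ_eff√T = 0.030934 − 0.696251 = -0.665317
N(d₁) = 0.512339,  N(d₂) = 0.252924
V = S₁·e^{−q₁T}·N(d₁) − S₂·e^{−q₂T}·N(d₂) = 70.508085 − 43.409339 = 27.098746
Key observation: no risk-free rate is needed — with the second asset as numeraire the exchange option is a call on the ratio S₁/S₂, and r cancels out of the value.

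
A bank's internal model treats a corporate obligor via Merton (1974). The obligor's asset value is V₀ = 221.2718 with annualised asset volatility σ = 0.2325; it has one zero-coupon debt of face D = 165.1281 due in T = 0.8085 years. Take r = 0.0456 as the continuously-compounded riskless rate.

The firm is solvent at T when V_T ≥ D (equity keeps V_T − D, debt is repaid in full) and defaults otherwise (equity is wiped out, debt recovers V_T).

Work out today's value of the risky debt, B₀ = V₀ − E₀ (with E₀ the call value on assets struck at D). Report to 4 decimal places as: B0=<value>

B0=158.1910

With assets at 221.2718 and a single debt payment of 165.1281 at 0.8085 years:
d₁ = [ln(V₀/D) + (r + σ²/2)T] / (σ√T)
   = [ln(221.2718/165.1281) + (0.0456 + 0.5·0.2325²)·0.8085] / (0.2325·√0.8085)
   = [0.292670 + 0.058720] / 0.209056 = 1.680841
d₂ = d₁ − σ√T = 1.680841 − 0.209056 = 1.471785
N(d₁) = 0.953603,  N(d₂) = 0.929460,  e^(−rT) = 0.963804
E₀ = V₀·N(d₁) − D·e^(−rT)·N(d₂)
   = 221.2718·0.953603 − 165.1281·0.963804·0.929460 = 63.080831
B₀ = V₀ − E₀ = 221.2718 − 63.080831 = 158.190969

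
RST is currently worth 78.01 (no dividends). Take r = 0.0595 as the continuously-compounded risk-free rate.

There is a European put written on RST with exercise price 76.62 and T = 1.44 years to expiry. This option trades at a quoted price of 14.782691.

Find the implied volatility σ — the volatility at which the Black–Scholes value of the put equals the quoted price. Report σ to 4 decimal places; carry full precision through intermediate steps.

sigma = 0.5264

At σ = 0.5264 the Black–Scholes value reproduces the quote:
σ√T = 0.5264·√1.44 = 0.631680
d₁ = (ln(S/K) + (r+σ²/2)T) / (σ√T) = (ln(78.01/76.62) + (0.0595+0.5264²/2)·1.44) / 0.631680 = (0.017979 + 0.285190) / 0.631680 = 0.479940
d₂ = d₁ − σ√T = 0.479940 − 0.631680 = -0.151740
e^{−rT} = 0.917888
N(−d₁) = 0.315635,  N(−d₂) = 0.560304
V = K·e^{−rT}·N(−d₂) − S·N(−d₁) = 39.405371 − 24.622680 = 14.782691 (equal to the quote); since ∂V/∂σ > 0 for all σ, the implied volatility is unique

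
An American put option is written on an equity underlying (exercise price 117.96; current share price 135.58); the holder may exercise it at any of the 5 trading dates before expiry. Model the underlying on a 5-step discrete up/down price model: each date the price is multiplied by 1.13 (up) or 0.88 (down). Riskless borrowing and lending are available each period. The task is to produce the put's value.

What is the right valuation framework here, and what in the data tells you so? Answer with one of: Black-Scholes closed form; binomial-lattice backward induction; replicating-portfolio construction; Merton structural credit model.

Key observation: an American put (K = 117.96, S₀ = 135.58) on a 5-date tree has no closed form — the optimal stopping decision is embedded and must be resolved recursively from expiry.

framework: binomial-lattice backward induction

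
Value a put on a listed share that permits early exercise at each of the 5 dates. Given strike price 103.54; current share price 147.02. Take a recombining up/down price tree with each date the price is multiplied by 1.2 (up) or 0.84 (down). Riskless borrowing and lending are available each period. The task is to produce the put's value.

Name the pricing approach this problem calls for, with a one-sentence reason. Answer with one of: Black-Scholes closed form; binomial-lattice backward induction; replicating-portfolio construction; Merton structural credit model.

Key observation: early exercise of the strike-103.54 put must be checked at each of the 5 dates (spot 147.02), which forces a node-by-node comparison of intrinsic and continuation value backward from expiry.

framework: binomial-lattice backward induction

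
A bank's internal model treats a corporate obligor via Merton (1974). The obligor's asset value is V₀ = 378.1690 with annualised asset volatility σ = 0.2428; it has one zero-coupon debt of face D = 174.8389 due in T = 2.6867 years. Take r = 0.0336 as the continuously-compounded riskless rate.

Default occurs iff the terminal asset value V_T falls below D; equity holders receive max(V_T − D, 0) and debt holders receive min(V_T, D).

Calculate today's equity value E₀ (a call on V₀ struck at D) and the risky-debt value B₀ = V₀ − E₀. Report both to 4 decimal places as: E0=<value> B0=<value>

E0=218.9409 B0=159.2281

Equity is a call on the firm's assets struck at D = 174.8389:
d₁ = [ln(V₀/D) + (r + σ²/2)T] / (σ√T)
   = [ln(378.1690/174.8389) + (0.0336 + 0.5·0.2428²)·2.6867] / (0.2428·√2.6867)
   = [0.771476 + 0.169466] / 0.397977 = 2.364312
d₂ = d₁ − σ√T = 2.364312 − 0.397977 = 1.966334
N(d₁) = 0.990968,  N(d₂) = 0.975370,  e^(−rT) = 0.913682
E₀ = V₀·N(d₁) − D·e^(−rT)·N(d₂)
   = 378.1690·0.990968 − 174.8389·0.913682·0.975370 = 218.940935
B₀ = V₀ − E₀ = 378.1690 − 218.940935 = 159.228065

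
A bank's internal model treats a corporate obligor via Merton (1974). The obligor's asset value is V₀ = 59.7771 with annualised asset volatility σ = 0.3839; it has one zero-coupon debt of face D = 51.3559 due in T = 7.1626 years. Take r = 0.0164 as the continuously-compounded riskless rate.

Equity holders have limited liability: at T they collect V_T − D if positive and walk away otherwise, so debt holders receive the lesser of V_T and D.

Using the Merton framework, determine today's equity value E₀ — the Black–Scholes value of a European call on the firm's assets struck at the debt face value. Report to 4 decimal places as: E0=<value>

Equity is a call on the firm's assets struck at D = 51.3559:
d₁ = [ln(V₀/D) + (r + σ²/2)T] / (σ√T)
   = [ln(59.7771/51.3559) + (0.0164 + 0.5·0.3839²)·7.1626] / (0.3839·√7.1626)
   = [0.151843 + 0.645276] / 1.027433 = 0.775835
d₂ = d₁ − σ√T = 0.775835 − 1.027433 = -0.251598
N(d₁) = 0.781077,  N(d₂) = 0.400676,  e^(−rT) = 0.889170
E₀ = V₀·N(d₁) − D·e^(−rT)·N(d₂)
   = 59.7771·0.781077 − 51.3559·0.889170·0.400676 = 28.393985

E0=28.3940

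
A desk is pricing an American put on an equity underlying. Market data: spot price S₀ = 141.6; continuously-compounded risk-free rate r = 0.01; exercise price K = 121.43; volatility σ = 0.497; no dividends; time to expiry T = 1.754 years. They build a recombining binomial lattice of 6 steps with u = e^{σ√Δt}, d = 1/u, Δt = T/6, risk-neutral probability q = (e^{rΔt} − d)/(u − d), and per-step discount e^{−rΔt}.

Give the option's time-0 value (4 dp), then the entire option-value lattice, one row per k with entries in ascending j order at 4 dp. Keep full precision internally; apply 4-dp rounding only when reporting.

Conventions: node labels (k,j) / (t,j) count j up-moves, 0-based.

Δt=0.29233  u=1.30829  d=0.76436  q=0.43860  discount=0.99708
step 6 (expiry): payoffs max(K−S,0) = 93.1910 73.0959 38.7009 0.0000 0.0000 0.0000 0.0000
k=5: (k=5,j=0): S=36.9446, K−S=84.4854, hold=84.1309 ⇒ V=84.4854 exercise | (k=5,j=1): S=63.2348, K−S=58.1952, hold=57.8408 ⇒ V=58.1952 exercise | (k=5,j=2): S=108.2333, K−S=13.1967, hold=21.6631 ⇒ V=21.6631 continue | (k=5,j=3): S=185.2532, K−S=0.0000, hold=0.0000 ⇒ V=0.0000 continue | (k=5,j=4): S=317.0812, K−S=0.0000, hold=0.0000 ⇒ V=0.0000 continue | (k=5,j=5): S=542.7194, K−S=0.0000, hold=0.0000 ⇒ V=0.0000 continue
k=4: (k=4,j=0): S=48.3341, K−S=73.0959, hold=72.7414 ⇒ V=73.0959 exercise | (k=4,j=1): S=82.7291, K−S=38.7009, hold=42.0490 ⇒ V=42.0490 continue | (k=4,j=2): S=141.6000, K−S=0.0000, hold=12.1261 ⇒ V=12.1261 continue | (k=4,j=3): S=242.3640, K−S=0.0000, hold=0.0000 ⇒ V=0.0000 continue | (k=4,j=4): S=414.8327, K−S=0.0000, hold=0.0000 ⇒ V=0.0000 continue
k=3: (k=3,j=0): S=63.2348, K−S=58.1952, hold=59.3050 ⇒ V=59.3050 continue | (k=3,j=1): S=108.2333, K−S=13.1967, hold=28.8402 ⇒ V=28.8402 continue | (k=3,j=2): S=185.2532, K−S=0.0000, hold=6.7876 ⇒ V=6.7876 continue | (k=3,j=3): S=317.0812, K−S=0.0000, hold=0.0000 ⇒ V=0.0000 continue
k=2: (k=2,j=0): S=82.7291, K−S=38.7009, hold=45.8089 ⇒ V=45.8089 continue | (k=2,j=1): S=141.6000, K−S=0.0000, hold=19.1119 ⇒ V=19.1119 continue | (k=2,j=2): S=242.3640, K−S=0.0000, hold=3.7994 ⇒ V=3.7994 continue
k=1: (k=1,j=0): S=108.2333, K−S=13.1967, hold=33.9999 ⇒ V=33.9999 continue | (k=1,j=1): S=185.2532, K−S=0.0000, hold=12.3596 ⇒ V=12.3596 continue
k=0: (k=0,j=0): S=141.6000, K−S=0.0000, hold=24.4368 ⇒ V=24.4368 continue

price = 24.4368
tree:
24.4368
33.9999 12.3596
45.8089 19.1119 3.7994
59.3050 28.8402 6.7876 0.0000
73.0959 42.0490 12.1261 0.0000 0.0000
84.4854 58.1952 21.6631 0.0000 0.0000 0.0000
93.1910 73.0959 38.7009 0.0000 0.0000 0.0000 0.0000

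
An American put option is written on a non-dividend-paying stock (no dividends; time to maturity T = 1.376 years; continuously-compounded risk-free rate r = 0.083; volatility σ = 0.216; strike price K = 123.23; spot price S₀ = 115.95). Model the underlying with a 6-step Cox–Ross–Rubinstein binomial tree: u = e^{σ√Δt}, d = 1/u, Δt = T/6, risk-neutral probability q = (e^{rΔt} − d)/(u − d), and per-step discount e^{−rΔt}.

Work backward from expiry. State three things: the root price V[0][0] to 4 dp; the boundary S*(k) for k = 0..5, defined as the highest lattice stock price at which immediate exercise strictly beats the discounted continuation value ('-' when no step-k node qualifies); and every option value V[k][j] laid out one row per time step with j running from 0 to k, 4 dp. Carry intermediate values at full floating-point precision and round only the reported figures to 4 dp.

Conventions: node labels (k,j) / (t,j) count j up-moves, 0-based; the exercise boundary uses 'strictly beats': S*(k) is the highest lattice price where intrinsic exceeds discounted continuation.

price = 11.1785
boundary = - 104.5556 94.2810 104.5556 94.2810 104.5556
tree:
11.1785
18.6744 5.8304
28.9490 10.6246 2.3652
38.2140 18.6744 4.8346 0.5586
46.5685 28.9490 9.6563 1.3146 0.0000
54.1020 38.2140 18.6744 3.0936 0.0000 0.0000
60.8951 46.5685 28.9490 7.2800 0.0000 0.0000 0.0000

Δt=0.22933  u=1.10898  d=0.90173  q=0.56689  discount=0.98115
step 6 (expiry): payoffs max(K−S,0) = 60.8951 46.5685 28.9490 7.2800 0.0000 0.0000 0.0000
step 5: (k=5,j=0): S=69.1280, K−S=54.1020, hold=51.7785 ⇒ V=54.1020 exercise | (k=5,j=1): S=85.0160, K−S=38.2140, hold=35.8905 ⇒ V=38.2140 exercise | (k=5,j=2): S=104.5556, K−S=18.6744, hold=16.3509 ⇒ V=18.6744 exercise | (k=5,j=3): S=128.5861, K−S=0.0000, hold=3.0936 ⇒ V=3.0936 continue | (k=5,j=4): S=158.1396, K−S=0.0000, hold=0.0000 ⇒ V=0.0000 continue | (k=5,j=5): S=194.4855, K−S=0.0000, hold=0.0000 ⇒ V=0.0000 continue  boundary S*=104.5556
step 4: (k=4,j=0): S=76.6615, K−S=46.5685, hold=44.2450 ⇒ V=46.5685 exercise | (k=4,j=1): S=94.2810, K−S=28.9490, hold=26.6255 ⇒ V=28.9490 exercise | (k=4,j=2): S=115.9500, K−S=7.2800, hold=9.6563 ⇒ V=9.6563 continue | (k=4,j=3): S=142.5993, K−S=0.0000, hold=1.3146 ⇒ V=1.3146 continue | (k=4,j=4): S=175.3735, K−S=0.0000, hold=0.0000 ⇒ V=0.0000 continue  boundary S*=94.2810
step 3: (k=3,j=0): S=85.0160, K−S=38.2140, hold=35.8905 ⇒ V=38.2140 exercise | (k=3,j=1): S=104.5556, K−S=18.6744, hold=17.6726 ⇒ V=18.6744 exercise | (k=3,j=2): S=128.5861, K−S=0.0000, hold=4.8346 ⇒ V=4.8346 continue | (k=3,j=3): S=158.1396, K−S=0.0000, hold=0.5586 ⇒ V=0.5586 continue  boundary S*=104.5556
step 2: (k=2,j=0): S=94.2810, K−S=28.9490, hold=26.6255 ⇒ V=28.9490 exercise | (k=2,j=1): S=115.9500, K−S=7.2800, hold=10.6246 ⇒ V=10.6246 continue | (k=2,j=2): S=142.5993, K−S=0.0000, hold=2.3652 ⇒ V=2.3652 continue  boundary S*=94.2810
step 1: (k=1,j=0): S=104.5556, K−S=18.6744, hold=18.2112 ⇒ V=18.6744 exercise | (k=1,j=1): S=128.5861, K−S=0.0000, hold=5.8304 ⇒ V=5.8304 continue  boundary S*=104.5556
step 0: (k=0,j=0): S=115.9500, K−S=7.2800, hold=11.1785 ⇒ V=11.1785 continue  boundary S*=-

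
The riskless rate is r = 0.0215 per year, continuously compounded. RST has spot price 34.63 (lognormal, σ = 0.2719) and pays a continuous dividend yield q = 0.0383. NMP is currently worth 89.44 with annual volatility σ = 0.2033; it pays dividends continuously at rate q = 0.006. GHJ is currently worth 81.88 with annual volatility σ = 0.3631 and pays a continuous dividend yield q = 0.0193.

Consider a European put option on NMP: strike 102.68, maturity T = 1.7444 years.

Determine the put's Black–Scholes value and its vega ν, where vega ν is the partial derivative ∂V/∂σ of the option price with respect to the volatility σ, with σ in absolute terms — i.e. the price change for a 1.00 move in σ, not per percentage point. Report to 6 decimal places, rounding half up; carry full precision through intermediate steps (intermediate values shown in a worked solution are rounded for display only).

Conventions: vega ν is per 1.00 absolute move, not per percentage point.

price = 16.040528
ν = 44.853335

σ√T = 0.2033·√1.7444 = 0.268510
d₁ = (ln(S/K) + (r−q+σ²/2)T) / (σ√T) = (ln(89.44/102.68) + (0.0215−0.006+0.2033²/2)·1.7444) / 0.268510 = (-0.138049 + 0.063087) / 0.268510 = -0.279179
d₂ = d₁ − σ√T = -0.279179 − 0.268510 = -0.547689
e^{−rT} = 0.963190
e^{−qT} = 0.989588
N(−d₁) = 0.609946,  N(−d₂) = 0.708047
Put price V = K·e^{−rT}·N(−d₂) − S·e^{−qT}·N(−d₁) = 70.026120 − 53.985592 = 16.040528
φ(d₁) = (1/√(2π))·e^{−d₁²/2} = 0.383694
ν = S·e^{−qT}·φ(d₁)·√T = 44.853335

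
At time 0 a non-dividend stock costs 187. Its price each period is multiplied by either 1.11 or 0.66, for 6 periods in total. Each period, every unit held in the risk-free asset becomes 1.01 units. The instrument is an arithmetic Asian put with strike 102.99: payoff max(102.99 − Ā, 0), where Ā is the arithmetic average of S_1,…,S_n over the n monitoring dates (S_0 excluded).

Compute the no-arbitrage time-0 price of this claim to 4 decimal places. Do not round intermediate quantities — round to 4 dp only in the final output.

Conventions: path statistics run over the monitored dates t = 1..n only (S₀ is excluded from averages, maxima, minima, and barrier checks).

No-arbitrage gives p* = (R−d)/(u−d) = 0.7778: enumerate every path, weight its payoff by its p*-probability, and discount by R^6.
Enumerate all 2^6 = 64 price paths (U = up ×1.11, D = down ×0.66); each path with k up-moves has probability p*^k·(1−p*)^(6−k).
DDDDDD: Ā=55.4994, payoff=47.4906, prob=0.000120
UDDDDD: Ā=93.3400, payoff=9.6500, prob=0.000421
DUDDDD: Ā=79.3150, payoff=23.6750, prob=0.000421
UUDDDD: Ā=133.3933, payoff=0.0000, prob=0.001475
DDUDDD: Ā=70.0585, payoff=32.9315, prob=0.000421
UDUDDD: Ā=117.8256, payoff=0.0000, prob=0.001475
DUUDDD: Ā=103.8006, payoff=0.0000, prob=0.001475
UUUDDD: Ā=174.5737, payoff=0.0000, prob=0.005163
DDDUDD: Ā=63.9492, payoff=39.0408, prob=0.000421
UDDUDD: Ā=107.5509, payoff=0.0000, prob=0.001475
DUDUDD: Ā=93.5259, payoff=9.4641, prob=0.001475
UUDUDD: Ā=157.2935, payoff=0.0000, prob=0.005163
DDUUDD: Ā=84.2694, payoff=18.7206, prob=0.001475
UDUUDD: Ā=141.7258, payoff=0.0000, prob=0.005163
DUUUDD: Ā=127.7008, payoff=0.0000, prob=0.005163
UUUUDD: Ā=214.7695, payoff=0.0000, prob=0.018072
DDDDUD: Ā=59.9170, payoff=43.0730, prob=0.000421
UDDDUD: Ā=100.7696, payoff=2.2204, prob=0.001475
DUDDUD: Ā=86.7446, payoff=16.2454, prob=0.001475
UUDDUD: Ā=145.8886, payoff=0.0000, prob=0.005163
DDUDUD: Ā=77.4881, payoff=25.5019, prob=0.001475
UDUDUD: Ā=130.3208, payoff=0.0000, prob=0.005163
DUUDUD: Ā=116.2958, payoff=0.0000, prob=0.005163
UUUDUD: Ā=195.5885, payoff=0.0000, prob=0.018072
DDDUUD: Ā=71.3788, payoff=31.6112, prob=0.001475
UDDUUD: Ā=120.0461, payoff=0.0000, prob=0.005163
DUDUUD: Ā=106.0211, payoff=0.0000, prob=0.005163
UUDUUD: Ā=178.3083, payoff=0.0000, prob=0.018072
DDUUUD: Ā=96.7646, payoff=6.2254, prob=0.005163
UDUUUD: Ā=162.7405, payoff=0.0000, prob=0.018072
DUUUUD: Ā=148.7155, payoff=0.0000, prob=0.018072
UUUUUD: Ā=250.1124, payoff=0.0000, prob=0.063251
DDDDDU: Ā=57.2558, payoff=45.7342, prob=0.000421
UDDDDU: Ā=96.2939, payoff=6.6961, prob=0.001475
DUDDDU: Ā=82.2689, payoff=20.7211, prob=0.001475
UUDDDU: Ā=138.3613, payoff=0.0000, prob=0.005163
DDUDDU: Ā=73.0124, payoff=29.9776, prob=0.001475
UDUDDU: Ā=122.7936, payoff=0.0000, prob=0.005163
DUUDDU: Ā=108.7686, payoff=0.0000, prob=0.005163
UUUDDU: Ā=182.9290, payoff=0.0000, prob=0.018072
DDDUDU: Ā=66.9031, payoff=36.0869, prob=0.001475
UDDUDU: Ā=112.5189, payoff=0.0000, prob=0.005163
DUDUDU: Ā=98.4939, payoff=4.4961, prob=0.005163
UUDUDU: Ā=165.6488, payoff=0.0000, prob=0.018072
DDUUDU: Ā=89.2374, payoff=13.7526, prob=0.005163
UDUUDU: Ā=150.0810, payoff=0.0000, prob=0.018072
DUUUDU: Ā=136.0560, payoff=0.0000, prob=0.018072
UUUUDU: Ā=228.8215, payoff=0.0000, prob=0.063251
DDDDUU: Ā=62.8710, payoff=40.1190, prob=0.001475
UDDDUU: Ā=105.7376, payoff=0.0000, prob=0.005163
DUDDUU: Ā=91.7126, payoff=11.2774, prob=0.005163
UUDDUU: Ā=154.2438, payoff=0.0000, prob=0.018072
DDUDUU: Ā=82.4561, payoff=20.5339, prob=0.005163
UDUDUU: Ā=138.6761, payoff=0.0000, prob=0.018072
DUUDUU: Ā=124.6511, payoff=0.0000, prob=0.018072
UUUDUU: Ā=209.6405, payoff=0.0000, prob=0.063251
DDDUUU: Ā=76.3468, payoff=26.6432, prob=0.005163
UDDUUU: Ā=128.4014, payoff=0.0000, prob=0.018072
DUDUUU: Ā=114.3764, payoff=0.0000, prob=0.018072
UUDUUU: Ā=192.3603, payoff=0.0000, prob=0.063251
DDUUUU: Ā=105.1199, payoff=0.0000, prob=0.018072
UDUUUU: Ā=176.7925, payoff=0.0000, prob=0.063251
DUUUUU: Ā=162.7675, payoff=0.0000, prob=0.063251
UUUUUU: Ā=273.7454, payoff=0.0000, prob=0.221377
Price = Σ prob·payoff / R^6 = 0.865889 / 1.061520 = 0.8157

price = 0.8157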